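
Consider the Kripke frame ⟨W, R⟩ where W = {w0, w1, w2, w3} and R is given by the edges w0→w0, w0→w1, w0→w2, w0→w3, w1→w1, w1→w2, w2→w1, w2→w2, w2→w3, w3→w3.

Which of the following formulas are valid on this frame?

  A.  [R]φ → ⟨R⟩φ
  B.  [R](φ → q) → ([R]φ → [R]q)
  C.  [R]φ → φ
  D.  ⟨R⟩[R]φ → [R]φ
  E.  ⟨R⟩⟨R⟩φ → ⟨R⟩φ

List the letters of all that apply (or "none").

R is reflexive: each world relates to itself.
R is not transitive: w1 R w2 and w2 R w3 but not w1 R w3.
R is not euclidean: w0 R w1 and w0 R w0 but not w1 R w0.
R is serial: every world has an R-successor.
(A) [R]φ → ⟨R⟩φ is axiom D; it is valid on a frame exactly when R is serial. R is serial, so valid.
(B) [R](φ → q) → ([R]φ → [R]q) is axiom K, valid on every Kripke frame — valid.
(C) [R]φ → φ (axiom T) characterises the reflexive frames. R is reflexive — valid.
(D) ⟨R⟩[R]φ → [R]φ is the dual of axiom 5; it is valid on a frame exactly when R is euclidean. R is not euclidean, so not valid.
(E) ⟨R⟩⟨R⟩φ → ⟨R⟩φ (the dual of axiom 4) characterises the transitive frames. R is not transitive — not valid.

A, B, C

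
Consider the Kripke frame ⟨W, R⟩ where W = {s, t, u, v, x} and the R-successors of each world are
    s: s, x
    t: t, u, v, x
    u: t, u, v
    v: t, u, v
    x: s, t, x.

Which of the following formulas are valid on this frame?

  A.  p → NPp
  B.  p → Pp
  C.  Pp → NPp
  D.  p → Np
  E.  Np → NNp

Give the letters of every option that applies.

A, B

R is reflexive: each world relates to itself.
R is symmetric: every R-edge is matched by its reverse.
R is not transitive: s R x and x R t but not s R t.
R is not euclidean: t R u and t R x but not u R x.
R is not a subset of the identity: s R x with s ≠ x.
(A) p → NPp (axiom B) characterises the symmetric frames. R is symmetric — valid.
(B) p → Pp is the dual of axiom T, which corresponds to reflexivity. R is reflexive — valid.
(C) Pp → NPp (axiom 5) characterises the euclidean frames. R is not euclidean — not valid.
(D) p → Np is equivalent to ◇p→p; it holds exactly when R ⊆ identity. Here R ⊄ identity — not valid.
(E) Np → NNp is axiom 4; it is valid on a frame exactly when R is transitive. R is not transitive, so not valid.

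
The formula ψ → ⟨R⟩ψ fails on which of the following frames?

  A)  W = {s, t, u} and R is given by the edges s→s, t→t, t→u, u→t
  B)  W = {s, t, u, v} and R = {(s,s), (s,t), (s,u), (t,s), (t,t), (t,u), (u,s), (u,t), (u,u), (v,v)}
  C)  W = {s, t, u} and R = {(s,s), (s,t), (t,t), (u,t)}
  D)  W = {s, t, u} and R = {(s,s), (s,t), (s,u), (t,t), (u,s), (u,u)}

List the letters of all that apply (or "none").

A, C

The schema ψ → ⟨R⟩ψ is the dual of axiom T; it is valid on a frame iff R is reflexive.
(A) R is not reflexive (not u R u), so the schema fails here.
(B) R is reflexive (each world relates to itself), so the schema is valid here.
(C) R is not reflexive (not u R u), so the schema fails here.
(D) R is reflexive (each world relates to itself), so the schema is valid here.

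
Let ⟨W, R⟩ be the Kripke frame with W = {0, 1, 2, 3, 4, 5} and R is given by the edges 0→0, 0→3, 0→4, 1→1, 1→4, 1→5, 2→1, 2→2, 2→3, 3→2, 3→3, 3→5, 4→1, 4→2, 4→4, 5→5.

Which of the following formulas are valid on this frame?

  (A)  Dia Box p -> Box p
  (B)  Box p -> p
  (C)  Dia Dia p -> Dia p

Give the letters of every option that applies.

R is reflexive: each world relates to itself.
R is not transitive: 0 R 3 and 3 R 2 but not 0 R 2.
R is not euclidean: 0 R 3 and 0 R 0 but not 3 R 0.
(A) Dia Box p -> Box p (the dual of axiom 5) characterises the euclidean frames. R is not euclidean — not valid.
(B) Box p -> p is axiom T; it is valid on a frame exactly when R is reflexive. R is reflexive, so valid.
(C) the dual of axiom 4: valid iff R is transitive. R is not transitive — not valid.

B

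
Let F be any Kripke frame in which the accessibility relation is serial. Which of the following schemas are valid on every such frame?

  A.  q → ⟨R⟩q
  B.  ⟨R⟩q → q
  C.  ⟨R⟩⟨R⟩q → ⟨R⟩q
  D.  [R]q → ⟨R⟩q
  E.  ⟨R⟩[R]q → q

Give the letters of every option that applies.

(A) q → ⟨R⟩q is the dual of axiom T, which corresponds to reflexivity. Such an R need not be reflexive — not valid.
(B) ⟨R⟩q → q is valid only on frames where every R-edge is a self-loop. Such an R need not be a subset of the identity — not valid.
(C) the dual of axiom 4: valid iff R is transitive. Such an R need not be transitive — not valid.
(D) [R]q → ⟨R⟩q is axiom D, which corresponds to seriality. Every such R is serial — valid.
(E) ⟨R⟩[R]q → q (the dual of axiom B) characterises the symmetric frames. Such an R need not be symmetric — not valid.

D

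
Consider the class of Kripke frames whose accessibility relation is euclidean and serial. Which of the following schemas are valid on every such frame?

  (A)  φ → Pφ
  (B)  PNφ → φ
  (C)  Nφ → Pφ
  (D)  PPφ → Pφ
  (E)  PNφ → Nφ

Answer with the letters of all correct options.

(A) φ → Pφ (the dual of axiom T) characterises the reflexive frames. Such an R need not be reflexive — not valid.
(B) PNφ → φ is the dual of axiom B; it is valid on a frame exactly when R is symmetric. Such an R need not be symmetric, so not valid.
(C) Nφ → Pφ is axiom D; it is valid on a frame exactly when R is serial. Every such R is serial, so valid.
(D) PPφ → Pφ is the dual of axiom 4, which corresponds to transitivity. Such an R need not be transitive — not valid.
(E) PNφ → Nφ (the dual of axiom 5) characterises the euclidean frames. Every such R is euclidean — valid.

C, E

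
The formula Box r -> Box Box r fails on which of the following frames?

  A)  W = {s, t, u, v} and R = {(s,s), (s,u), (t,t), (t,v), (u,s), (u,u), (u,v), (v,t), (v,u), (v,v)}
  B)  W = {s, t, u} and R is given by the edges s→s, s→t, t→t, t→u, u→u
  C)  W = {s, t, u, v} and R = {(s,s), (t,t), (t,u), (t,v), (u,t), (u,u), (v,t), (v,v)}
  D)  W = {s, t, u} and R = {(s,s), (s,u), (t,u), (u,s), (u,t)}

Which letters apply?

The schema Box r -> Box Box r is axiom 4; it is valid on a frame iff R is transitive.
(A) R is not transitive (s R u and u R v but not s R v), so the schema fails here.
(B) R is not transitive (s R t and t R u but not s R u), so the schema fails here.
(C) R is not transitive (u R t and t R v but not u R v), so the schema fails here.
(D) R is not transitive (s R u and u R t but not s R t), so the schema fails here.

A, B, C, D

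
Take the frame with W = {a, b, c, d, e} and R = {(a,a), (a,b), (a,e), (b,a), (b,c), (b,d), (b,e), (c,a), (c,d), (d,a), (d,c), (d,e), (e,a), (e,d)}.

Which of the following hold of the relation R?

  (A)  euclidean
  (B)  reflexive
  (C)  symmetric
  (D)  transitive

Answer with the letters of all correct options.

(A) not euclidean: a R e and a R b but not e R b.
(B) not reflexive: not b R b.
(C) not symmetric: b R c but not c R b.
(D) not transitive: a R b and b R c but not a R c.

none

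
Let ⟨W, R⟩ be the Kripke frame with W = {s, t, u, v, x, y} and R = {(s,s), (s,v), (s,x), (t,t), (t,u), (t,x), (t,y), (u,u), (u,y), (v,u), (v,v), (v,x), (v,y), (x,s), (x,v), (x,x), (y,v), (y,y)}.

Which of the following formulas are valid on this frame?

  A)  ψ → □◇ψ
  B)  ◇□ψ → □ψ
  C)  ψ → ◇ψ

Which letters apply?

R is reflexive: each world relates to itself.
R is not symmetric: s R v but not v R s.
R is not euclidean: s R v and s R s but not v R s.
(A) axiom B: valid iff R is symmetric. R is not symmetric — not valid.
(B) ◇□ψ → □ψ is the dual of axiom 5, which corresponds to the euclidean property. R is not euclidean — not valid.
(C) ψ → ◇ψ is the dual of axiom T, which corresponds to reflexivity. R is reflexive — valid.

C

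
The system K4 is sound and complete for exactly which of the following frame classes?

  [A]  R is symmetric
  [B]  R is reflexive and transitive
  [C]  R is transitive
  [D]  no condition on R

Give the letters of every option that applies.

C

(A) this class determines KB, not K4.
(B) this class determines S4, not K4.
(C) K4 is sound and complete for exactly this class.
(D) this class determines K, not K4.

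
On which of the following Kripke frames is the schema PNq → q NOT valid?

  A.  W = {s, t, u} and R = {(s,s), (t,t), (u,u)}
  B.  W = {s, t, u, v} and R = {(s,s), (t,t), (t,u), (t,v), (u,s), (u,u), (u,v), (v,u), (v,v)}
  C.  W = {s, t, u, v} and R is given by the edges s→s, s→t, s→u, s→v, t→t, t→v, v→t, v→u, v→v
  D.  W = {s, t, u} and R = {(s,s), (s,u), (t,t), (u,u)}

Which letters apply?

B, C, D

The schema PNq → q is the dual of axiom B; it is valid on a frame iff R is symmetric.
(A) R is symmetric (every R-edge is matched by its reverse), so the schema is valid here.
(B) R is not symmetric (t R u but not u R t), so the schema fails here.
(C) R is not symmetric (s R t but not t R s), so the schema fails here.
(D) R is not symmetric (s R u but not u R s), so the schema fails here.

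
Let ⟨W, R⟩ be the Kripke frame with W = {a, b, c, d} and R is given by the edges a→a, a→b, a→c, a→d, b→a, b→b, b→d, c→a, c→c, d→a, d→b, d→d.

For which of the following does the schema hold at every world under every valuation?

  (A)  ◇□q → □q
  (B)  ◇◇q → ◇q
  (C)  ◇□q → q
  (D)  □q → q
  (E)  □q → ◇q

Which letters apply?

R is reflexive: each world relates to itself.
R is symmetric: every R-edge is matched by its reverse.
R is not transitive: b R a and a R c but not b R c.
R is not euclidean: a R b and a R c but not b R c.
R is serial: every world has an R-successor.
(A) ◇□q → □q is the dual of axiom 5; it is valid on a frame exactly when R is euclidean. R is not euclidean, so not valid.
(B) ◇◇q → ◇q is the dual of axiom 4, which corresponds to transitivity. R is not transitive — not valid.
(C) ◇□q → q is the dual of axiom B; it is valid on a frame exactly when R is symmetric. R is symmetric, so valid.
(D) □q → q is axiom T, which corresponds to reflexivity. R is reflexive — valid.
(E) □q → ◇q (axiom D) characterises the serial frames. R is serial — valid.

C, D, E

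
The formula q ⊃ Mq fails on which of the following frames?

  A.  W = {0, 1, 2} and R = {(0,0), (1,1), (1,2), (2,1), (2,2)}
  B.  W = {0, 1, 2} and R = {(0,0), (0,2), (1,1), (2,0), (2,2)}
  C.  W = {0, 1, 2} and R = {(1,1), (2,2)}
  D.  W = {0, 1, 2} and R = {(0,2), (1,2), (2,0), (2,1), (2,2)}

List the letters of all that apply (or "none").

C, D

The schema q ⊃ Mq is the dual of axiom T; it is valid on a frame iff R is reflexive.
(A) R is reflexive (each world relates to itself), so the schema is valid here.
(B) R is reflexive (each world relates to itself), so the schema is valid here.
(C) R is not reflexive (not 0 R 0), so the schema fails here.
(D) R is not reflexive (not 0 R 0), so the schema fails here.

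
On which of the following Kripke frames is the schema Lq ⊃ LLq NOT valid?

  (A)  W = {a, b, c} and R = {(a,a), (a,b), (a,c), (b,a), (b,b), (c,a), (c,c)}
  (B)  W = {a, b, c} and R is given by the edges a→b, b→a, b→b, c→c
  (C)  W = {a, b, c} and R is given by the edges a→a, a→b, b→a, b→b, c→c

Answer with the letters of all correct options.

The schema Lq ⊃ LLq is axiom 4; it is valid on a frame iff R is transitive.
(A) R is not transitive (b R a and a R c but not b R c), so the schema fails here.
(B) R is not transitive (a R b and b R a but not a R a), so the schema fails here.
(C) R is transitive (R is closed under composition), so the schema is valid here.

A, B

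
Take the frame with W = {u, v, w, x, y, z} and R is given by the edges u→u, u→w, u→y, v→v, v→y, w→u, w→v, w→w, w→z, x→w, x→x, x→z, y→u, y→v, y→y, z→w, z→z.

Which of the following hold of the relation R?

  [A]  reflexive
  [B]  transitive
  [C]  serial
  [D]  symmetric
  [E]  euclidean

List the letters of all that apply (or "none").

(A) reflexive: each world relates to itself.
(B) not transitive: u R w and w R v but not u R v.
(C) serial: every world has an R-successor.
(D) not symmetric: w R v but not v R w.
(E) not euclidean: u R w and u R y but not w R y.

A, C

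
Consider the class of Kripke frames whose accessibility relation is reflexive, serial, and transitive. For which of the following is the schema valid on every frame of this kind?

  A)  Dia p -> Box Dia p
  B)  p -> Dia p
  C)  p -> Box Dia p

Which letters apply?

B

(A) Dia p -> Box Dia p is axiom 5, which corresponds to the euclidean property. Such an R need not be euclidean — not valid.
(B) p -> Dia p (the dual of axiom T) characterises the reflexive frames. Every such R is reflexive — valid.
(C) p -> Box Dia p (axiom B) characterises the symmetric frames. Such an R need not be symmetric — not valid.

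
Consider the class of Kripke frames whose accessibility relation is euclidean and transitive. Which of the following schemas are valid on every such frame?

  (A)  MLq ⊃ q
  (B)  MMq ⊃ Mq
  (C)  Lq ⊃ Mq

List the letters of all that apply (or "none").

(A) MLq ⊃ q is the dual of axiom B; it is valid on a frame exactly when R is symmetric. Such an R need not be symmetric, so not valid.
(B) MMq ⊃ Mq is the dual of axiom 4, which corresponds to transitivity. Every such R is transitive — valid.
(C) Lq ⊃ Mq is axiom D; it is valid on a frame exactly when R is serial. Such an R need not be serial, so not valid.

B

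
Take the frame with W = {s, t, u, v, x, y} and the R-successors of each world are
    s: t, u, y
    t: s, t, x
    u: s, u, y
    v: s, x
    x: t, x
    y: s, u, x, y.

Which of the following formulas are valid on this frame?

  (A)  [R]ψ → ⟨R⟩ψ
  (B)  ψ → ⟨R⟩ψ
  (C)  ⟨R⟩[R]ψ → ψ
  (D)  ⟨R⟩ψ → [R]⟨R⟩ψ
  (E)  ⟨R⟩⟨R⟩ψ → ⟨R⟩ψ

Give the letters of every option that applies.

R is not reflexive: not s R s.
R is not symmetric: v R s but not s R v.
R is not transitive: s R t and t R s but not s R s.
R is not euclidean: s R t and s R u but not t R u.
R is serial: every world has an R-successor.
(A) axiom D: valid iff R is serial. R is serial — valid.
(B) ψ → ⟨R⟩ψ (the dual of axiom T) characterises the reflexive frames. R is not reflexive — not valid.
(C) ⟨R⟩[R]ψ → ψ (the dual of axiom B) characterises the symmetric frames. R is not symmetric — not valid.
(D) axiom 5: valid iff R is euclidean. R is not euclidean — not valid.
(E) ⟨R⟩⟨R⟩ψ → ⟨R⟩ψ (the dual of axiom 4) characterises the transitive frames. R is not transitive — not valid.

A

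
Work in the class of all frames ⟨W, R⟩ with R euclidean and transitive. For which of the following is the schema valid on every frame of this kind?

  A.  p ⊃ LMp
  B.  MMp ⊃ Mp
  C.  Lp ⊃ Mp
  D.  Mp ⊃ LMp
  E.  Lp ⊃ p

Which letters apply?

(A) p ⊃ LMp is axiom B; it is valid on a frame exactly when R is symmetric. Such an R need not be symmetric, so not valid.
(B) MMp ⊃ Mp (the dual of axiom 4) characterises the transitive frames. Every such R is transitive — valid.
(C) Lp ⊃ Mp is axiom D, which corresponds to seriality. Such an R need not be serial — not valid.
(D) Mp ⊃ LMp is axiom 5; it is valid on a frame exactly when R is euclidean. Every such R is euclidean, so valid.
(E) Lp ⊃ p (axiom T) characterises the reflexive frames. Such an R need not be reflexive — not valid.

B, D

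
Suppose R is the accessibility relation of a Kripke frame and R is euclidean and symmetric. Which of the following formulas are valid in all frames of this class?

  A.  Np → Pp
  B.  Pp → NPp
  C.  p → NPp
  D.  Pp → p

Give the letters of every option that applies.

A symmetric euclidean relation is transitive (uRv and vRw give vRu by symmetry, then uRw by the euclidean condition, applied at v).
(A) Np → Pp (axiom D) characterises the serial frames. Such an R need not be serial — not valid.
(B) axiom 5: valid iff R is euclidean. Every such R is euclidean — valid.
(C) p → NPp is axiom B, which corresponds to symmetry. Every such R is symmetric — valid.
(D) Pp → p is valid only on frames where every R-edge is a self-loop. Such an R need not be a subset of the identity — not valid.

B, C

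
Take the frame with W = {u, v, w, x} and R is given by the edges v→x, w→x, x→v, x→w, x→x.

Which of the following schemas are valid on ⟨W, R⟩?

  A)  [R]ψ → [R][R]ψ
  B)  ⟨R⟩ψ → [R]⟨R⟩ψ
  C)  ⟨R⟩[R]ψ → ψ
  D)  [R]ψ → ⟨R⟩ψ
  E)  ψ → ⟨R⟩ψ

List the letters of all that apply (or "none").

C

R is not reflexive: not u R u.
R is symmetric: every R-edge is matched by its reverse.
R is not transitive: v R x and x R v but not v R v.
R is not euclidean: x R v and x R w but not v R w.
R is not serial: u has no R-successor.
(A) [R]ψ → [R][R]ψ is axiom 4; it is valid on a frame exactly when R is transitive. R is not transitive, so not valid.
(B) axiom 5: valid iff R is euclidean. R is not euclidean — not valid.
(C) the dual of axiom B: valid iff R is symmetric. R is symmetric — valid.
(D) [R]ψ → ⟨R⟩ψ is axiom D, which corresponds to seriality. R is not serial — not valid.
(E) ψ → ⟨R⟩ψ (the dual of axiom T) characterises the reflexive frames. R is not reflexive — not valid.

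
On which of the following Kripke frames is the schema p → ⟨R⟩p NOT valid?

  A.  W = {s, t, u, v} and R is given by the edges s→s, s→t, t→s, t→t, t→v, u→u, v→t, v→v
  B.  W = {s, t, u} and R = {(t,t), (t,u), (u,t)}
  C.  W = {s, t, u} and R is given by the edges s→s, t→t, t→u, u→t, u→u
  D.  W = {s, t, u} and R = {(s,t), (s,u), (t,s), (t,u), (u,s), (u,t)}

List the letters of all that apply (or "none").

B, D

The schema p → ⟨R⟩p is the dual of axiom T; it is valid on a frame iff R is reflexive.
(A) R is reflexive (each world relates to itself), so the schema is valid here.
(B) R is not reflexive (not s R s), so the schema fails here.
(C) R is reflexive (each world relates to itself), so the schema is valid here.
(D) R is not reflexive (not s R s), so the schema fails here.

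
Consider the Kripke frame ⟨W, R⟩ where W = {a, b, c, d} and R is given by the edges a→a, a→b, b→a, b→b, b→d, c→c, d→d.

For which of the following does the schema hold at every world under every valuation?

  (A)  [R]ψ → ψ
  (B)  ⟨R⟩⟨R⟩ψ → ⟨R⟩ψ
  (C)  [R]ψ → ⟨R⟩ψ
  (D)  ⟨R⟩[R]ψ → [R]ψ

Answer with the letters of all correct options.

A, C

R is reflexive: each world relates to itself.
R is not transitive: a R b and b R d but not a R d.
R is not euclidean: b R a and b R d but not a R d.
R is serial: every world has an R-successor.
(A) [R]ψ → ψ is axiom T; it is valid on a frame exactly when R is reflexive. R is reflexive, so valid.
(B) ⟨R⟩⟨R⟩ψ → ⟨R⟩ψ is the dual of axiom 4; it is valid on a frame exactly when R is transitive. R is not transitive, so not valid.
(C) [R]ψ → ⟨R⟩ψ is axiom D; it is valid on a frame exactly when R is serial. R is serial, so valid.
(D) the dual of axiom 5: valid iff R is euclidean. R is not euclidean — not valid.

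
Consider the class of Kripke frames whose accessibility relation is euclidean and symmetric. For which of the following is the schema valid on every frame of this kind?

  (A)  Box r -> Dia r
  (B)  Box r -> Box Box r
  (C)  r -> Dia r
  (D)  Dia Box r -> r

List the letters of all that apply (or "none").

A symmetric euclidean relation is transitive (uRv and vRw give vRu by symmetry, then uRw by the euclidean condition, applied at v).
(A) Box r -> Dia r is axiom D; it is valid on a frame exactly when R is serial. Such an R need not be serial, so not valid.
(B) Box r -> Box Box r is axiom 4; it is valid on a frame exactly when R is transitive. Every such R is transitive, so valid.
(C) r -> Dia r is the dual of axiom T; it is valid on a frame exactly when R is reflexive. Such an R need not be reflexive, so not valid.
(D) Dia Box r -> r is the dual of axiom B, which corresponds to symmetry. Every such R is symmetric — valid.

B, D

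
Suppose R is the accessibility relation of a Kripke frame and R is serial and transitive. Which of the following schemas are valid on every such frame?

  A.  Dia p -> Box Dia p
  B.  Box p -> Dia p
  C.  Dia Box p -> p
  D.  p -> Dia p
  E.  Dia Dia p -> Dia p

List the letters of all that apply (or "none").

B, E

(A) Dia p -> Box Dia p is axiom 5, which corresponds to the euclidean property. Such an R need not be euclidean — not valid.
(B) Box p -> Dia p (axiom D) characterises the serial frames. Every such R is serial — valid.
(C) Dia Box p -> p (the dual of axiom B) characterises the symmetric frames. Such an R need not be symmetric — not valid.
(D) p -> Dia p (the dual of axiom T) characterises the reflexive frames. Such an R need not be reflexive — not valid.
(E) the dual of axiom 4: valid iff R is transitive. Every such R is transitive — valid.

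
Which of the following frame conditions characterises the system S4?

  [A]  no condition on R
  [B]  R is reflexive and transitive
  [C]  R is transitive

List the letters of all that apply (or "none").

B

(A) this class determines K, not S4.
(B) S4 is sound and complete for exactly this class.
(C) this class determines K4, not S4.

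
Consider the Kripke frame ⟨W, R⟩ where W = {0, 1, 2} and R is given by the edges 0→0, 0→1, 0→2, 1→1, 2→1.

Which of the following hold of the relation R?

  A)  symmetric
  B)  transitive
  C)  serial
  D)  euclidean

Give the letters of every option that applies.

B, C

(A) not symmetric: 0 R 1 but not 1 R 0.
(B) transitive: R is closed under composition.
(C) serial: every world has an R-successor.
(D) not euclidean: 0 R 1 and 0 R 0 but not 1 R 0.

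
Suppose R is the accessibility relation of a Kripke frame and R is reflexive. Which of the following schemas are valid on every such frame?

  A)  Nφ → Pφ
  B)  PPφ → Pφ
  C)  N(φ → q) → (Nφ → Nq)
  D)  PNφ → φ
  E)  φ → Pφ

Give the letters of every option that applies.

A reflexive relation is serial.
(A) axiom D: valid iff R is serial. Every such R is serial — valid.
(B) PPφ → Pφ is the dual of axiom 4; it is valid on a frame exactly when R is transitive. Such an R need not be transitive, so not valid.
(C) N(φ → q) → (Nφ → Nq) is axiom K, valid on every Kripke frame — valid.
(D) PNφ → φ is the dual of axiom B; it is valid on a frame exactly when R is symmetric. Such an R need not be symmetric, so not valid.
(E) φ → Pφ is the dual of axiom T; it is valid on a frame exactly when R is reflexive. Every such R is reflexive, so valid.

A, C, E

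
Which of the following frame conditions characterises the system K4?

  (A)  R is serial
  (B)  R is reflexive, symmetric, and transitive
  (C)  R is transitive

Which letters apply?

C

(A) this class determines D, not K4.
(B) this class determines S5, not K4.
(C) K4 is sound and complete for exactly this class.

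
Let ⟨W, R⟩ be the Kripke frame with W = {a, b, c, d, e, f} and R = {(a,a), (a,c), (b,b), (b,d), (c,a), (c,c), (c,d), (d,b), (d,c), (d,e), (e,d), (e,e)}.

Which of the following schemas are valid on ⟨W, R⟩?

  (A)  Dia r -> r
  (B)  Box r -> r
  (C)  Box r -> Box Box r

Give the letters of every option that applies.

none

R is not reflexive: not d R d.
R is not transitive: a R c and c R d but not a R d.
R is not a subset of the identity: a R c with a ≠ c.
(A) Dia r -> r is the converse of T; it holds exactly when R ⊆ identity. Here R ⊄ identity — not valid.
(B) axiom T: valid iff R is reflexive. R is not reflexive — not valid.
(C) Box r -> Box Box r (axiom 4) characterises the transitive frames. R is not transitive — not valid.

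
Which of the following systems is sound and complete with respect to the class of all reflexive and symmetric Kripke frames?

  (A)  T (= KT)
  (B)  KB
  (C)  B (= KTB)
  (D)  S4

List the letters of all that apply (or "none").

(A) T (= KT) is determined by the class of reflexive frames.
(B) KB is determined by the class of symmetric frames.
(C) B (= KTB) is determined by exactly this class.
(D) S4 is determined by the class of reflexive and transitive frames.

C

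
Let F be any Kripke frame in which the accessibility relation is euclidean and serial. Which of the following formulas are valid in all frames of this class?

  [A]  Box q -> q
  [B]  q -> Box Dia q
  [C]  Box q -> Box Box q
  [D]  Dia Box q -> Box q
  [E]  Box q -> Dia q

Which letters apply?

(A) axiom T: valid iff R is reflexive. Such an R need not be reflexive — not valid.
(B) q -> Box Dia q is axiom B; it is valid on a frame exactly when R is symmetric. Such an R need not be symmetric, so not valid.
(C) axiom 4: valid iff R is transitive. Such an R need not be transitive — not valid.
(D) Dia Box q -> Box q is the dual of axiom 5; it is valid on a frame exactly when R is euclidean. Every such R is euclidean, so valid.
(E) Box q -> Dia q (axiom D) characterises the serial frames. Every such R is serial — valid.

D, E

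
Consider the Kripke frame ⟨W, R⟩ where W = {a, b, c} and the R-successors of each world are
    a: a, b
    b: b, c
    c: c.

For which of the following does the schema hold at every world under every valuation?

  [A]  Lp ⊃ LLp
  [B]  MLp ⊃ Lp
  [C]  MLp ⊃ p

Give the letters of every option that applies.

R is not symmetric: a R b but not b R a.
R is not transitive: a R b and b R c but not a R c.
R is not euclidean: a R b and a R a but not b R a.
(A) Lp ⊃ LLp (axiom 4) characterises the transitive frames. R is not transitive — not valid.
(B) MLp ⊃ Lp (the dual of axiom 5) characterises the euclidean frames. R is not euclidean — not valid.
(C) the dual of axiom B: valid iff R is symmetric. R is not symmetric — not valid.

none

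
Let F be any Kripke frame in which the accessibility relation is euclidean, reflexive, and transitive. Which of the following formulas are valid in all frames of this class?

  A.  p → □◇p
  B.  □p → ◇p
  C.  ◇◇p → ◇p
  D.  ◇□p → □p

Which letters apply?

A, B, C, D

A relation that is euclidean, reflexive, and transitive is also serial and symmetric.
(A) p → □◇p (axiom B) characterises the symmetric frames. Every such R is symmetric — valid.
(B) axiom D: valid iff R is serial. Every such R is serial — valid.
(C) ◇◇p → ◇p is the dual of axiom 4, which corresponds to transitivity. Every such R is transitive — valid.
(D) ◇□p → □p is the dual of axiom 5; it is valid on a frame exactly when R is euclidean. Every such R is euclidean, so valid.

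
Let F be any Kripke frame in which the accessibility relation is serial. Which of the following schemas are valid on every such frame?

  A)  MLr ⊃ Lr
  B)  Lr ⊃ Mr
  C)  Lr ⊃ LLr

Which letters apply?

(A) MLr ⊃ Lr is the dual of axiom 5, which corresponds to the euclidean property. Such an R need not be euclidean — not valid.
(B) Lr ⊃ Mr is axiom D; it is valid on a frame exactly when R is serial. Every such R is serial, so valid.
(C) axiom 4: valid iff R is transitive. Such an R need not be transitive — not valid.

B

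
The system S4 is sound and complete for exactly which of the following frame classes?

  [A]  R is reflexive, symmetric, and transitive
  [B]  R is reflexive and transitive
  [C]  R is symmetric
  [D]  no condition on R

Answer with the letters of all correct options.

B

(A) this class determines S5, not S4.
(B) S4 is sound and complete for exactly this class.
(C) this class determines KB, not S4.
(D) this class determines K, not S4.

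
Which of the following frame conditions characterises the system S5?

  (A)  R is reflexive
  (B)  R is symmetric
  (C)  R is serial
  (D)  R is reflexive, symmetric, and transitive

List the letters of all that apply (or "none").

(A) this class determines T (= KT), not S5.
(B) this class determines KB, not S5.
(C) this class determines D, not S5.
(D) S5 is sound and complete for exactly this class.

D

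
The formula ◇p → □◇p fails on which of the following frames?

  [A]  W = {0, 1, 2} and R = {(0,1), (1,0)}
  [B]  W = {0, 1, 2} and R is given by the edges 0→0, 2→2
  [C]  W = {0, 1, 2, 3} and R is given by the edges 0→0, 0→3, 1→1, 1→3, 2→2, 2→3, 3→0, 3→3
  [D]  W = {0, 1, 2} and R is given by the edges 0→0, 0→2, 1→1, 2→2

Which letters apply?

A, C, D

The schema ◇p → □◇p is axiom 5; it is valid on a frame iff R is euclidean.
(A) R is not euclidean (0 R 1 and 0 R 1 but not 1 R 1), so the schema fails here.
(B) R is euclidean (any two R-successors of the same world are R-related), so the schema is valid here.
(C) R is not euclidean (1 R 3 and 1 R 1 but not 3 R 1), so the schema fails here.
(D) R is not euclidean (0 R 2 and 0 R 0 but not 2 R 0), so the schema fails here.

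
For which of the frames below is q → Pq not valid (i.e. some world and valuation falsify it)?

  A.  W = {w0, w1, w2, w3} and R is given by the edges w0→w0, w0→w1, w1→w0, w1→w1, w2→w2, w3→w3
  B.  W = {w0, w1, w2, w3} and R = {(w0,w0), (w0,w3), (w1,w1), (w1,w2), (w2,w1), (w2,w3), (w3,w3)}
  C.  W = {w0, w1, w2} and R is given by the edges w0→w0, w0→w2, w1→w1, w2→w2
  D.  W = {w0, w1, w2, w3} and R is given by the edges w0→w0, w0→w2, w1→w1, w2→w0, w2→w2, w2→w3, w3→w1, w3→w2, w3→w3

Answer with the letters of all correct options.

The schema q → Pq is the dual of axiom T; it is valid on a frame iff R is reflexive.
(A) R is reflexive (each world relates to itself), so the schema is valid here.
(B) R is not reflexive (not w2 R w2), so the schema fails here.
(C) R is reflexive (each world relates to itself), so the schema is valid here.
(D) R is reflexive (each world relates to itself), so the schema is valid here.

B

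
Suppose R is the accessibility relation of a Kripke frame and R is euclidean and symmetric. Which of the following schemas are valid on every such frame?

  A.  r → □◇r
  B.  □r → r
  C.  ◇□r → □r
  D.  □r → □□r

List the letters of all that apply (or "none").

A, C, D

A symmetric euclidean relation is transitive (uRv and vRw give vRu by symmetry, then uRw by the euclidean condition, applied at v).
(A) r → □◇r (axiom B) characterises the symmetric frames. Every such R is symmetric — valid.
(B) □r → r is axiom T, which corresponds to reflexivity. Such an R need not be reflexive — not valid.
(C) the dual of axiom 5: valid iff R is euclidean. Every such R is euclidean — valid.
(D) axiom 4: valid iff R is transitive. Every such R is transitive — valid.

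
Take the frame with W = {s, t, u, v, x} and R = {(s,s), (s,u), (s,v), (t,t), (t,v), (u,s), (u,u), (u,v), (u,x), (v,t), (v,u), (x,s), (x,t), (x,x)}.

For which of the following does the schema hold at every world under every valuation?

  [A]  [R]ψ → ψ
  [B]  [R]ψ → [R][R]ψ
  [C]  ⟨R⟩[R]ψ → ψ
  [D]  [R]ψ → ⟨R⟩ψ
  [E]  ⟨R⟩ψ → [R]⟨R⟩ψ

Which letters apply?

D

R is not reflexive: not v R v.
R is not symmetric: s R v but not v R s.
R is not transitive: s R u and u R x but not s R x.
R is not euclidean: s R v and s R s but not v R s.
R is serial: every world has an R-successor.
(A) axiom T: valid iff R is reflexive. R is not reflexive — not valid.
(B) [R]ψ → [R][R]ψ (axiom 4) characterises the transitive frames. R is not transitive — not valid.
(C) ⟨R⟩[R]ψ → ψ (the dual of axiom B) characterises the symmetric frames. R is not symmetric — not valid.
(D) [R]ψ → ⟨R⟩ψ is axiom D; it is valid on a frame exactly when R is serial. R is serial, so valid.
(E) ⟨R⟩ψ → [R]⟨R⟩ψ is axiom 5, which corresponds to the euclidean property. R is not euclidean — not valid.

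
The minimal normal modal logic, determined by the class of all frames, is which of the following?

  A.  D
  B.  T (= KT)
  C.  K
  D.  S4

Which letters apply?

(A) D is determined by the class of serial frames.
(B) T (= KT) is determined by the class of reflexive frames.
(C) K is determined by exactly this class.
(D) S4 is determined by the class of reflexive and transitive frames.

C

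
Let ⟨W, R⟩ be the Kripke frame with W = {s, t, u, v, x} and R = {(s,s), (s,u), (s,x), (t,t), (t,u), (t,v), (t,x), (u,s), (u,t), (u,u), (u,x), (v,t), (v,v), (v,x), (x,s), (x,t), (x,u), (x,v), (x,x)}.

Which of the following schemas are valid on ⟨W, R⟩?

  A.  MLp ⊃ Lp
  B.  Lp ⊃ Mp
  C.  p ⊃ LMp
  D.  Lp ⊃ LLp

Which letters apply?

B, C

R is symmetric: every R-edge is matched by its reverse.
R is not transitive: s R u and u R t but not s R t.
R is not euclidean: t R u and t R v but not u R v.
R is serial: every world has an R-successor.
(A) the dual of axiom 5: valid iff R is euclidean. R is not euclidean — not valid.
(B) Lp ⊃ Mp is axiom D, which corresponds to seriality. R is serial — valid.
(C) p ⊃ LMp is axiom B, which corresponds to symmetry. R is symmetric — valid.
(D) axiom 4: valid iff R is transitive. R is not transitive — not valid.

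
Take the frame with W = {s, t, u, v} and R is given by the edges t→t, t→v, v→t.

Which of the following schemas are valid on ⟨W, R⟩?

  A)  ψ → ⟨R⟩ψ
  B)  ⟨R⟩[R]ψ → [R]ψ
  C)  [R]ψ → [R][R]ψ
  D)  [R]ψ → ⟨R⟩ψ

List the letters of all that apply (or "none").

none

R is not reflexive: not s R s.
R is not transitive: v R t and t R v but not v R v.
R is not euclidean: t R v and t R v but not v R v.
R is not serial: s has no R-successor.
(A) ψ → ⟨R⟩ψ is the dual of axiom T; it is valid on a frame exactly when R is reflexive. R is not reflexive, so not valid.
(B) ⟨R⟩[R]ψ → [R]ψ (the dual of axiom 5) characterises the euclidean frames. R is not euclidean — not valid.
(C) [R]ψ → [R][R]ψ (axiom 4) characterises the transitive frames. R is not transitive — not valid.
(D) [R]ψ → ⟨R⟩ψ (axiom D) characterises the serial frames. R is not serial — not valid.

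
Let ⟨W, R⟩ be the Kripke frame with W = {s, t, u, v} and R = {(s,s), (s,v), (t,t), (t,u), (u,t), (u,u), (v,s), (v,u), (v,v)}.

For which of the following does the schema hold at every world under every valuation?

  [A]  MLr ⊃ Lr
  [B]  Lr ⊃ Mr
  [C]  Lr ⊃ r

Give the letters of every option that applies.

B, C

R is reflexive: each world relates to itself.
R is not euclidean: v R s and v R u but not s R u.
R is serial: every world has an R-successor.
(A) MLr ⊃ Lr (the dual of axiom 5) characterises the euclidean frames. R is not euclidean — not valid.
(B) Lr ⊃ Mr is axiom D; it is valid on a frame exactly when R is serial. R is serial, so valid.
(C) axiom T: valid iff R is reflexive. R is reflexive — valid.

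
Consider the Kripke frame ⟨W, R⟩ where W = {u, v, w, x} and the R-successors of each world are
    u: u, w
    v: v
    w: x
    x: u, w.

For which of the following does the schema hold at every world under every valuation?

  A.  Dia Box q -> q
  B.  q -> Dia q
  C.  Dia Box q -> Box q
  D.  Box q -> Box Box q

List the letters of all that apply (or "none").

R is not reflexive: not w R w.
R is not symmetric: u R w but not w R u.
R is not transitive: u R w and w R x but not u R x.
R is not euclidean: u R w and u R u but not w R u.
(A) Dia Box q -> q is the dual of axiom B; it is valid on a frame exactly when R is symmetric. R is not symmetric, so not valid.
(B) q -> Dia q (the dual of axiom T) characterises the reflexive frames. R is not reflexive — not valid.
(C) the dual of axiom 5: valid iff R is euclidean. R is not euclidean — not valid.
(D) Box q -> Box Box q (axiom 4) characterises the transitive frames. R is not transitive — not valid.

none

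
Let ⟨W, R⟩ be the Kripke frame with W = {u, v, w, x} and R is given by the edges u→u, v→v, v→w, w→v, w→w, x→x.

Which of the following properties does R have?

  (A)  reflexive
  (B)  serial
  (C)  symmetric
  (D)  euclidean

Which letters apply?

(A) reflexive: each world relates to itself.
(B) serial: every world has an R-successor.
(C) symmetric: every R-edge is matched by its reverse.
(D) euclidean: any two R-successors of the same world are R-related.

A, B, C, D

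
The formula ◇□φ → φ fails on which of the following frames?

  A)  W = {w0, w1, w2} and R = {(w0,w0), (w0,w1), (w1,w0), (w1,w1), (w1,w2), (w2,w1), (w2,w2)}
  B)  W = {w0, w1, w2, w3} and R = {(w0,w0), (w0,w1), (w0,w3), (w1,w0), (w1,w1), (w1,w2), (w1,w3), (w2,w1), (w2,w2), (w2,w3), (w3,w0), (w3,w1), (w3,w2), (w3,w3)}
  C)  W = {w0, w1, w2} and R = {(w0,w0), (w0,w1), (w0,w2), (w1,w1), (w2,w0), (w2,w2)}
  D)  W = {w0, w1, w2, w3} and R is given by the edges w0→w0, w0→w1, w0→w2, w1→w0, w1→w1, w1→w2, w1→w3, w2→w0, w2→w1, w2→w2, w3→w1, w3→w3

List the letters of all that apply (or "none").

The schema ◇□φ → φ is the dual of axiom B; it is valid on a frame iff R is symmetric.
(A) R is symmetric (every R-edge is matched by its reverse), so the schema is valid here.
(B) R is symmetric (every R-edge is matched by its reverse), so the schema is valid here.
(C) R is not symmetric (w0 R w1 but not w1 R w0), so the schema fails here.
(D) R is symmetric (every R-edge is matched by its reverse), so the schema is valid here.

C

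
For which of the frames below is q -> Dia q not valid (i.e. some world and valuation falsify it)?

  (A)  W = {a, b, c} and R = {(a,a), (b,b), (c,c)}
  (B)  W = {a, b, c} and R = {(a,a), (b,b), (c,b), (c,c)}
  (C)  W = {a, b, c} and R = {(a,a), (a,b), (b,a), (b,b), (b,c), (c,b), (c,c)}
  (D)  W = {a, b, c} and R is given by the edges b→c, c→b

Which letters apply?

D

The schema q -> Dia q is the dual of axiom T; it is valid on a frame iff R is reflexive.
(A) R is reflexive (each world relates to itself), so the schema is valid here.
(B) R is reflexive (each world relates to itself), so the schema is valid here.
(C) R is reflexive (each world relates to itself), so the schema is valid here.
(D) R is not reflexive (not a R a), so the schema fails here.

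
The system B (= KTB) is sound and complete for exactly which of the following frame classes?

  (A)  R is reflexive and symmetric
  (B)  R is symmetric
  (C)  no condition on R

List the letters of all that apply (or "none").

(A) B (= KTB) is sound and complete for exactly this class.
(B) this class determines KB, not B (= KTB).
(C) this class determines K, not B (= KTB).

A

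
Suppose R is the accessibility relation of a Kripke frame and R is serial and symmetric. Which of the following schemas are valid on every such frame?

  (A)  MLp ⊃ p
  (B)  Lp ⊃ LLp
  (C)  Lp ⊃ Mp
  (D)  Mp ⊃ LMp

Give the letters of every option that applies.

A, C

(A) the dual of axiom B: valid iff R is symmetric. Every such R is symmetric — valid.
(B) axiom 4: valid iff R is transitive. Such an R need not be transitive — not valid.
(C) Lp ⊃ Mp is axiom D; it is valid on a frame exactly when R is serial. Every such R is serial, so valid.
(D) Mp ⊃ LMp (axiom 5) characterises the euclidean frames. Such an R need not be euclidean — not valid.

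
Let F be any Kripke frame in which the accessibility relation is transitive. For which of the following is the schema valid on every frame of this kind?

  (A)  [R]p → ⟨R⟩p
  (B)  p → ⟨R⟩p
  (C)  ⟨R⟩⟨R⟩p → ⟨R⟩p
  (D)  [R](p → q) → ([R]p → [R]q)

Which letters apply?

C, D

(A) [R]p → ⟨R⟩p is axiom D, which corresponds to seriality. Such an R need not be serial — not valid.
(B) p → ⟨R⟩p (the dual of axiom T) characterises the reflexive frames. Such an R need not be reflexive — not valid.
(C) ⟨R⟩⟨R⟩p → ⟨R⟩p is the dual of axiom 4, which corresponds to transitivity. Every such R is transitive — valid.
(D) this is just K, valid on every normal frame.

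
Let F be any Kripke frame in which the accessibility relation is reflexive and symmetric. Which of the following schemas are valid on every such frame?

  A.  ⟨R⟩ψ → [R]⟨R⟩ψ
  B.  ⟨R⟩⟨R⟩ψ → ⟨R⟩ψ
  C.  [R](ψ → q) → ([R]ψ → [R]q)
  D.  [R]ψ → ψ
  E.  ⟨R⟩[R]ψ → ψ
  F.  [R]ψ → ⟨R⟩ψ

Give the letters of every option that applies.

Reflexive relations are serial.
(A) ⟨R⟩ψ → [R]⟨R⟩ψ is axiom 5, which corresponds to the euclidean property. Such an R need not be euclidean — not valid.
(B) ⟨R⟩⟨R⟩ψ → ⟨R⟩ψ is the dual of axiom 4, which corresponds to transitivity. Such an R need not be transitive — not valid.
(C) [R](ψ → q) → ([R]ψ → [R]q) is axiom K, valid on every Kripke frame — valid.
(D) axiom T: valid iff R is reflexive. Every such R is reflexive — valid.
(E) ⟨R⟩[R]ψ → ψ is the dual of axiom B; it is valid on a frame exactly when R is symmetric. Every such R is symmetric, so valid.
(F) axiom D: valid iff R is serial. Every such R is serial — valid.

C, D, E, F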